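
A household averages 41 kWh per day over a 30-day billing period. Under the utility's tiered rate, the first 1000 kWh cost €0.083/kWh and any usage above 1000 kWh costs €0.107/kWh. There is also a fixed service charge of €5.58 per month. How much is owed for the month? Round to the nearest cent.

Usage = 41 kWh/day × 30 days = 1230 kWh
First 1000 kWh × €0.083 = €83.00
Remaining 230 kWh × €0.107 = €24.61
Energy charge = €107.61; + service €5.58 = €113.19

€113.19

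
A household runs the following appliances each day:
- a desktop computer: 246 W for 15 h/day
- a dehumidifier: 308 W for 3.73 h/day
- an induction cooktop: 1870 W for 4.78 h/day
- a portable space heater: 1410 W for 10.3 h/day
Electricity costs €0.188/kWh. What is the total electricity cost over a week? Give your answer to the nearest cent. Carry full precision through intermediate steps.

desktop computer: 246 W × 15 h × 7 d = 25,830 Wh = 25.83 kWh
dehumidifier: 308 W × 3.73 h × 7 d = 8,042 Wh = 8.042 kWh
induction cooktop: 1870 W × 4.78 h × 7 d = 62,570 Wh = 62.57 kWh
portable space heater: 1410 W × 10.3 h × 7 d = 101,661 Wh = 101.7 kWh
Total energy = 25.83 + 8.042 + 62.57 + 101.7 = 198.1 kWh
Cost = 198.1 kWh × €0.188 = €37.24

€37.24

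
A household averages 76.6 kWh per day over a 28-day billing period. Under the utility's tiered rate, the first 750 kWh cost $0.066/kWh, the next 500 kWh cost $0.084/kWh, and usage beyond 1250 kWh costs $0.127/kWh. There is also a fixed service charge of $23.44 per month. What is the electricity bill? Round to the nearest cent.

$228.58

Usage = 76.6 kWh/day × 28 days = 2144.8 kWh
First 750 kWh × $0.066 = $49.50
Next 500 kWh × $0.084 = $42.00
Remaining 894.8 kWh × $0.127 = $113.64
Energy charge = $205.14; + service $23.44 = $228.58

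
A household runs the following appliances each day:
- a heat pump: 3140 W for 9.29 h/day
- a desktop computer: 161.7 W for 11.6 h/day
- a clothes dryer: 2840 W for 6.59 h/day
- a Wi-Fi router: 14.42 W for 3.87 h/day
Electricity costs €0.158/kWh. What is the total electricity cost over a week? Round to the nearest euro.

heat pump: 3140 W × 9.29 h × 7 d = 204,194 Wh = 204.2 kWh
desktop computer: 161.7 W × 11.6 h × 7 d = 13,130 Wh = 13.13 kWh
clothes dryer: 2840 W × 6.59 h × 7 d = 131,009 Wh = 131 kWh
Wi-Fi router: 14.42 W × 3.87 h × 7 d = 391 Wh = 0.3906 kWh
Total energy = 204.2 + 13.13 + 131 + 0.3906 = 348.7 kWh
Cost = 348.7 kWh × €0.158 = €55.10 ≈ €55

€55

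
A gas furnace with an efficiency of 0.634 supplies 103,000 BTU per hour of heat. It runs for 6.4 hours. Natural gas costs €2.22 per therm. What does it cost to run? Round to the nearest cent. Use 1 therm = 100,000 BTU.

€23.08

Heat delivered = 103,000 BTU/h × 6.4 h = 659,200 BTU
Gas input = 659,200 / 0.634 = 1,039,748 BTU
= 1,039,748 / 100,000 = 10.4 therm
Cost = 10.4 × €2.22/therm = €23.08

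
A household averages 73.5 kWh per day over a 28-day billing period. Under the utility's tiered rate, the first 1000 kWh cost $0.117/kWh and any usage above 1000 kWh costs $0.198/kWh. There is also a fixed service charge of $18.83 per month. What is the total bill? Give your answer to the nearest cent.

$345.31

Usage = 73.5 kWh/day × 28 days = 2058 kWh
First 1000 kWh × $0.117 = $117.00
Remaining 1058 kWh × $0.198 = $209.48
Energy charge = $326.48; + service $18.83 = $345.31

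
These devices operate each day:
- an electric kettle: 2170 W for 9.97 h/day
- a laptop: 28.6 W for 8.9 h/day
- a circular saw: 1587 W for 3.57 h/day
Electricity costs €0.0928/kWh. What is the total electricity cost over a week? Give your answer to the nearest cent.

electric kettle: 2170 W × 9.97 h × 7 d = 151,444 Wh = 151.4 kWh
laptop: 28.6 W × 8.9 h × 7 d = 1,782 Wh = 1.782 kWh
circular saw: 1587 W × 3.57 h × 7 d = 39,659 Wh = 39.66 kWh
Total energy = 151.4 + 1.782 + 39.66 = 192.9 kWh
Cost = 192.9 kWh × €0.0928 = €17.90

€17.90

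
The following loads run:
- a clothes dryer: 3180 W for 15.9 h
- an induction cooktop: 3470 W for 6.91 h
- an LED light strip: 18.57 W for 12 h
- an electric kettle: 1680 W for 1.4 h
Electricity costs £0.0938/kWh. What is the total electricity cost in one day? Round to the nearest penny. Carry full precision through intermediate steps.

clothes dryer: 3180 W × 15.9 h = 50,562 Wh = 50.56 kWh
induction cooktop: 3470 W × 6.91 h = 23,978 Wh = 23.98 kWh
LED light strip: 18.57 W × 12 h = 223 Wh = 0.2228 kWh
electric kettle: 1680 W × 1.4 h = 2,352 Wh = 2.352 kWh
Total energy = 50.56 + 23.98 + 0.2228 + 2.352 = 77.11 kWh
Cost = 77.11 kWh × £0.0938 = £7.23

£7.23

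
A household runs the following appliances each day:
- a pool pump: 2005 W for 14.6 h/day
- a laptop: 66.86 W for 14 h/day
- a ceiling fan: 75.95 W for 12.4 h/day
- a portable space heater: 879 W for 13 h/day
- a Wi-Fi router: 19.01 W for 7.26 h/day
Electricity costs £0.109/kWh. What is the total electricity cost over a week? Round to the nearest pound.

£33

pool pump: 2005 W × 14.6 h × 7 d = 204,911 Wh = 204.9 kWh
laptop: 66.86 W × 14 h × 7 d = 6,552 Wh = 6.552 kWh
ceiling fan: 75.95 W × 12.4 h × 7 d = 6,592 Wh = 6.592 kWh
portable space heater: 879 W × 13 h × 7 d = 79,989 Wh = 79.99 kWh
Wi-Fi router: 19.01 W × 7.26 h × 7 d = 966 Wh = 0.9661 kWh
Total energy = 204.9 + 6.552 + 6.592 + 79.99 + 0.9661 = 299 kWh
Cost = 299 kWh × £0.109 = £32.59 ≈ £33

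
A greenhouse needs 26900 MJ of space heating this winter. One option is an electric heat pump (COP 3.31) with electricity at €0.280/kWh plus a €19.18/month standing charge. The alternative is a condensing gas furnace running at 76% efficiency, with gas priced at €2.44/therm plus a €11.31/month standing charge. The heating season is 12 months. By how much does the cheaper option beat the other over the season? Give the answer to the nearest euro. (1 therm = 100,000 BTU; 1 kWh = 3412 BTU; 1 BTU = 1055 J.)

Heat load = 26900 MJ = 26,900,000,000 J / 1055 = 25,497,630 BTU
Gas: input = 25,497,630 / 0.76 = 33,549,514 BTU = 335.5 therm → 335.5 × €2.44 = €818.61; + 12 × €11.31 standing = €954.33
Heat pump: 25,497,630 BTU / 3412 = 7,473 kWh heat; / 3.31 = 2,258 kWh in → × €0.280 = €632.15; + 12 × €19.18 standing = €862.31
Difference = |€954.33 − €862.31| = €92.02 ≈ €92

€92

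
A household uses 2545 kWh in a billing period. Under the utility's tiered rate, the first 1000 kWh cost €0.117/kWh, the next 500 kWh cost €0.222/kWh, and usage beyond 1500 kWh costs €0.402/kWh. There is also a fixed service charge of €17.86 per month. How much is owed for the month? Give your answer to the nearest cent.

First 1000 kWh × €0.117 = €117.00
Next 500 kWh × €0.222 = €111.00
Remaining 1045 kWh × €0.402 = €420.09
Energy charge = €648.09; + service €17.86 = €665.95

€665.95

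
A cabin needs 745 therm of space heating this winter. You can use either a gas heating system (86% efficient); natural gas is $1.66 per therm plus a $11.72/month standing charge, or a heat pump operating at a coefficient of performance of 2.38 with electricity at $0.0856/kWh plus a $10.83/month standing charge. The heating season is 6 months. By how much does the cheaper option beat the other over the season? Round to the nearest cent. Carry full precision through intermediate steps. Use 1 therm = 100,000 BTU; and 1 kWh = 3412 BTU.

Heat load = 745 therm × 100,000 = 74,500,000 BTU
Gas: input = 74,500,000 / 0.86 = 86,627,907 BTU = 866.3 therm → 866.3 × $1.66 = $1,438.02; + 6 × $11.72 standing = $1,508.34
Heat pump: 74,500,000 BTU / 3412 = 21,830 kWh heat; / 2.38 = 9,174 kWh in → × $0.0856 = $785.32; + 6 × $10.83 standing = $850.30
Difference = |$1,508.34 − $850.30| = $658.05

$658.05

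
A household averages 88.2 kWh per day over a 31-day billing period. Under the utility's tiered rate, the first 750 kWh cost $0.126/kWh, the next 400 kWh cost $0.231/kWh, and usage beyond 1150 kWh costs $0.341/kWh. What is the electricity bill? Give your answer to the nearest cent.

$727.11

Usage = 88.2 kWh/day × 31 days = 2734.2 kWh
First 750 kWh × $0.126 = $94.50
Next 400 kWh × $0.231 = $92.40
Remaining 1584.2 kWh × $0.341 = $540.21
Total = $727.11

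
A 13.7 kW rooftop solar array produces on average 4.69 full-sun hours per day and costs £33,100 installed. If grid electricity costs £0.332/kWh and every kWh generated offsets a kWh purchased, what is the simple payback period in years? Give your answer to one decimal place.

Daily generation = 13.7 kW × 4.69 h = 64.25 kWh
Annual generation = 64.25 × 365 = 23452 kWh
Annual savings = 23452 × £0.332 = £7,786.18
Payback = £33,100 / £7,786.18 = 4.25 years

4.3 years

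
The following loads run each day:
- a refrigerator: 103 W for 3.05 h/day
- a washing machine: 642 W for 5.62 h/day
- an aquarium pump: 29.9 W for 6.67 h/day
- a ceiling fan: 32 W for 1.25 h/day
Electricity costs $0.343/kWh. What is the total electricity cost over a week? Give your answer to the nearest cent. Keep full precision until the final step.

refrigerator: 103 W × 3.05 h × 7 d = 2,199 Wh = 2.199 kWh
washing machine: 642 W × 5.62 h × 7 d = 25,256 Wh = 25.26 kWh
aquarium pump: 29.9 W × 6.67 h × 7 d = 1,396 Wh = 1.396 kWh
ceiling fan: 32 W × 1.25 h × 7 d = 280 Wh = 0.28 kWh
Total energy = 2.199 + 25.26 + 1.396 + 0.28 = 29.13 kWh
Cost = 29.13 kWh × $0.343 = $9.99

$9.99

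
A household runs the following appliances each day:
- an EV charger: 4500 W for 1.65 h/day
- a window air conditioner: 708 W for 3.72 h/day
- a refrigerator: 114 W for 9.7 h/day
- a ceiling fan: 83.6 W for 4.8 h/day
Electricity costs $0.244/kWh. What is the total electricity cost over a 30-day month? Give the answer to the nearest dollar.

EV charger: 4500 W × 1.65 h × 30 d = 222,750 Wh = 222.8 kWh
window air conditioner: 708 W × 3.72 h × 30 d = 79,013 Wh = 79.01 kWh
refrigerator: 114 W × 9.7 h × 30 d = 33,174 Wh = 33.17 kWh
ceiling fan: 83.6 W × 4.8 h × 30 d = 12,038 Wh = 12.04 kWh
Total energy = 222.8 + 79.01 + 33.17 + 12.04 = 347 kWh
Cost = 347 kWh × $0.244 = $84.66 ≈ $85

$85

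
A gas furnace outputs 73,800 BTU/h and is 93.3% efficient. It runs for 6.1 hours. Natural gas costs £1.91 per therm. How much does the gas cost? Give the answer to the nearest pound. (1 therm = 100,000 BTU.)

£9

Heat delivered = 73,800 BTU/h × 6.1 h = 450,180 BTU
Gas input = 450,180 / 0.933 = 482,508 BTU
= 482,508 / 100,000 = 4.825 therm
Cost = 4.825 × £1.91/therm = £9.22 ≈ £9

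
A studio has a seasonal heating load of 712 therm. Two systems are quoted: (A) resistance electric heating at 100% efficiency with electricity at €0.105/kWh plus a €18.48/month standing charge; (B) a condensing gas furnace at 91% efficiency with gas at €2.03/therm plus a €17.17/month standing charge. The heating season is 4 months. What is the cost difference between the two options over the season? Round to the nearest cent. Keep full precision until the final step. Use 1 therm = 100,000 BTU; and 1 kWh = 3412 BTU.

€608.02

Heat load = 712 therm × 100,000 = 71,200,000 BTU
Gas: input = 71,200,000 / 0.91 = 78,241,758 BTU = 782.4 therm → 782.4 × €2.03 = €1,588.31; + 4 × €17.17 standing = €1,656.99
Electric: 71,200,000 BTU / 3412 = 20,870 kWh → × €0.105 = €2,191.09; + 4 × €18.48 standing = €2,265.01
Difference = |€1,656.99 − €2,265.01| = €608.02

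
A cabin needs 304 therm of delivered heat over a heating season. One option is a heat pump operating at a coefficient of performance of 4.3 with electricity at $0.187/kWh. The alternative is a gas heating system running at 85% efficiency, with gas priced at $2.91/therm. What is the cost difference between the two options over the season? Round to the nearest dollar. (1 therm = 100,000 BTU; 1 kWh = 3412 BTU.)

Heat load = 304 therm × 100,000 = 30,400,000 BTU
Gas: input = 30,400,000 / 0.85 = 35,764,706 BTU = 357.6 therm → 357.6 × $2.91 = $1,040.75
Heat pump: 30,400,000 BTU / 3412 = 8,910 kWh heat; / 4.3 = 2,072 kWh in → × $0.187 = $387.47
Difference = |$1,040.75 − $387.47| = $653.28 ≈ $653

$653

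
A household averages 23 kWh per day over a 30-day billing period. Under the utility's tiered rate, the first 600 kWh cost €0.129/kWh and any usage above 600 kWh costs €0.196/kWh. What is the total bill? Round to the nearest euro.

€95

Usage = 23 kWh/day × 30 days = 690 kWh
First 600 kWh × €0.129 = €77.40
Remaining 90 kWh × €0.196 = €17.64
Total = €95.04 ≈ €95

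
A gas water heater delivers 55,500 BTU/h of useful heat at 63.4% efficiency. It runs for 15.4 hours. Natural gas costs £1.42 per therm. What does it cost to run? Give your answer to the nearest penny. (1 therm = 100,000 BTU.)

£19.14

Heat delivered = 55,500 BTU/h × 15.4 h = 854,700 BTU
Gas input = 854,700 / 0.634 = 1,348,107 BTU
= 1,348,107 / 100,000 = 13.48 therm
Cost = 13.48 × £1.42/therm = £19.14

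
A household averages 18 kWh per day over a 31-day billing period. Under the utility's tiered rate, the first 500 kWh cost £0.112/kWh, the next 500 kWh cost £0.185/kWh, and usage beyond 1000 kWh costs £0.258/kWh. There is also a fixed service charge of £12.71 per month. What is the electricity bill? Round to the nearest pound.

Usage = 18 kWh/day × 31 days = 558 kWh
First 500 kWh × £0.112 = £56.00
Next 58 kWh × £0.185 = £10.73
Remaining tier: 0 kWh (not reached)
Energy charge = £66.73; + service £12.71 = £79.44 ≈ £79

£79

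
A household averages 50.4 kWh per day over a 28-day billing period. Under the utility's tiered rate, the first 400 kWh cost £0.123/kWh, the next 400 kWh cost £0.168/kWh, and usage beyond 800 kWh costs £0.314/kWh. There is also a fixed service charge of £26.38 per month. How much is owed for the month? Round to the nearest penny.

£334.70

Usage = 50.4 kWh/day × 28 days = 1411.2 kWh
First 400 kWh × £0.123 = £49.20
Next 400 kWh × £0.168 = £67.20
Remaining 611.2 kWh × £0.314 = £191.92
Energy charge = £308.32; + service £26.38 = £334.70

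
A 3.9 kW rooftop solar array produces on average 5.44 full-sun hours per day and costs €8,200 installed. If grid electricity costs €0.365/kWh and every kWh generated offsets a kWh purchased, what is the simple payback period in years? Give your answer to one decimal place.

2.9 years

Daily generation = 3.9 kW × 5.44 h = 21.22 kWh
Annual generation = 21.22 × 365 = 7743.8 kWh
Annual savings = 7743.8 × €0.365 = €2,826.50
Payback = €8,200 / €2,826.50 = 2.9 years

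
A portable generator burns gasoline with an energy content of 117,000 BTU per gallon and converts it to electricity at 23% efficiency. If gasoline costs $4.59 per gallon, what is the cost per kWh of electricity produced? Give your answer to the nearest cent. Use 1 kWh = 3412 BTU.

$0.58

Electrical output per gallon = 117,000 BTU × 0.23 / 3412 BTU/kWh = 7.887 kWh
Cost per kWh = $4.59 / 7.887 kWh = $0.582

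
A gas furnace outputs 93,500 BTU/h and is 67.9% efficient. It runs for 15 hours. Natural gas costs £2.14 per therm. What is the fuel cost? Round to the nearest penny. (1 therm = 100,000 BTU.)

Heat delivered = 93,500 BTU/h × 15 h = 1,402,500 BTU
Gas input = 1,402,500 / 0.679 = 2,065,538 BTU
= 2,065,538 / 100,000 = 20.66 therm
Cost = 20.66 × £2.14/therm = £44.20

£44.20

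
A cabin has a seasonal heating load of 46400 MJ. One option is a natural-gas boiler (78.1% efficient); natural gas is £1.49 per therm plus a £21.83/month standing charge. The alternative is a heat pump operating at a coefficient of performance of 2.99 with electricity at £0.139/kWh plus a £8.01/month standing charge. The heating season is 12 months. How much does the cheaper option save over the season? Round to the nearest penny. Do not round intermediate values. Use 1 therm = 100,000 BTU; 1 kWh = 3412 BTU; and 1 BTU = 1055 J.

£405.68

Heat load = 46400 MJ = 46,400,000,000 J / 1055 = 43,981,043 BTU
Gas: input = 43,981,043 / 0.781 = 56,313,755 BTU = 563.1 therm → 563.1 × £1.49 = £839.07; + 12 × £21.83 standing = £1,101.03
Heat pump: 43,981,043 BTU / 3412 = 12,890 kWh heat; / 2.99 = 4,311 kWh in → × £0.139 = £599.24; + 12 × £8.01 standing = £695.36
Difference = |£1,101.03 − £695.36| = £405.68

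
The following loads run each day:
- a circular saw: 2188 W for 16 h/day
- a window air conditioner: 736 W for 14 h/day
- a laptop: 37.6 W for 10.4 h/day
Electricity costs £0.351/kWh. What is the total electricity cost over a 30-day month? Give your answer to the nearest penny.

£481.25

circular saw: 2188 W × 16 h × 30 d = 1,050,240 Wh = 1,050 kWh
window air conditioner: 736 W × 14 h × 30 d = 309,120 Wh = 309.1 kWh
laptop: 37.6 W × 10.4 h × 30 d = 11,731 Wh = 11.73 kWh
Total energy = 1,050 + 309.1 + 11.73 = 1,371 kWh
Cost = 1,371 kWh × £0.351 = £481.25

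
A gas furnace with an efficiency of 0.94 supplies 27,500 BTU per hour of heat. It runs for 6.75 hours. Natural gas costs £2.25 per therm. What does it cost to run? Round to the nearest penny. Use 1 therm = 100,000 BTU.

£4.44

Heat delivered = 27,500 BTU/h × 6.75 h = 185,625 BTU
Gas input = 185,625 / 0.94 = 197,473 BTU
= 197,473 / 100,000 = 1.975 therm
Cost = 1.975 × £2.25/therm = £4.44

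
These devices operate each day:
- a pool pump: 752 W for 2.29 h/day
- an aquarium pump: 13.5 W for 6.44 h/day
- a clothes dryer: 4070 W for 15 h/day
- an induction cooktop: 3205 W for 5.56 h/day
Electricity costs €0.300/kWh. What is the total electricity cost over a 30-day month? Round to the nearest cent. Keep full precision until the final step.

pool pump: 752 W × 2.29 h × 30 d = 51,662 Wh = 51.66 kWh
aquarium pump: 13.5 W × 6.44 h × 30 d = 2,608 Wh = 2.608 kWh
clothes dryer: 4070 W × 15 h × 30 d = 1,831,500 Wh = 1,832 kWh
induction cooktop: 3205 W × 5.56 h × 30 d = 534,594 Wh = 534.6 kWh
Total energy = 51.66 + 2.608 + 1,832 + 534.6 = 2,420 kWh
Cost = 2,420 kWh × €0.300 = €726.11

€726.11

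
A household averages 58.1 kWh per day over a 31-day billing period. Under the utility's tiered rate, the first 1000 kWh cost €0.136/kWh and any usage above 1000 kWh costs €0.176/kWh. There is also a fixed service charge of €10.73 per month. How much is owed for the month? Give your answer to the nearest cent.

Usage = 58.1 kWh/day × 31 days = 1801.1 kWh
First 1000 kWh × €0.136 = €136.00
Remaining 801.1 kWh × €0.176 = €140.99
Energy charge = €276.99; + service €10.73 = €287.72

€287.72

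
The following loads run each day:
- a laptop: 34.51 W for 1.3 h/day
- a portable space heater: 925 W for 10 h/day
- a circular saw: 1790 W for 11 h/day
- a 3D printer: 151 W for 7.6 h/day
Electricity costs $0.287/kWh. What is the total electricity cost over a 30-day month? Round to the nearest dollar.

$259

laptop: 34.51 W × 1.3 h × 30 d = 1,346 Wh = 1.346 kWh
portable space heater: 925 W × 10 h × 30 d = 277,500 Wh = 277.5 kWh
circular saw: 1790 W × 11 h × 30 d = 590,700 Wh = 590.7 kWh
3D printer: 151 W × 7.6 h × 30 d = 34,428 Wh = 34.43 kWh
Total energy = 1.346 + 277.5 + 590.7 + 34.43 = 904 kWh
Cost = 904 kWh × $0.287 = $259.44 ≈ $259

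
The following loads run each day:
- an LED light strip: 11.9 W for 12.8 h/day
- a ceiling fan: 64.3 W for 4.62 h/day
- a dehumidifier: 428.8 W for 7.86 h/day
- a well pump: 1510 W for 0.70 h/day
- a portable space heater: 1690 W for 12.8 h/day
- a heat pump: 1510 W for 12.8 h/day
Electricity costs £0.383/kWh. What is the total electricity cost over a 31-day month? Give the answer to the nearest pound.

LED light strip: 11.9 W × 12.8 h × 31 d = 4,722 Wh = 4.722 kWh
ceiling fan: 64.3 W × 4.62 h × 31 d = 9,209 Wh = 9.209 kWh
dehumidifier: 428.8 W × 7.86 h × 31 d = 104,481 Wh = 104.5 kWh
well pump: 1510 W × 0.70 h × 31 d = 32,767 Wh = 32.77 kWh
portable space heater: 1690 W × 12.8 h × 31 d = 670,592 Wh = 670.6 kWh
heat pump: 1510 W × 12.8 h × 31 d = 599,168 Wh = 599.2 kWh
Total energy = 4.722 + 9.209 + 104.5 + 32.77 + 670.6 + 599.2 = 1,421 kWh
Cost = 1,421 kWh × £0.383 = £544.22 ≈ £544

£544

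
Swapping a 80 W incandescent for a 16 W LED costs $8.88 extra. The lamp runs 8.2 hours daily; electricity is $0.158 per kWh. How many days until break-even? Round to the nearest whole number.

107 days

Power saved = 80 − 16 = 64 W
Daily energy saved = 64 W × 8.2 h = 524.8 Wh = 0.5248 kWh
Daily savings = 0.5248 × $0.158 = $0.0829
Payback = $8.88 / $0.0829 per day = 107.1 days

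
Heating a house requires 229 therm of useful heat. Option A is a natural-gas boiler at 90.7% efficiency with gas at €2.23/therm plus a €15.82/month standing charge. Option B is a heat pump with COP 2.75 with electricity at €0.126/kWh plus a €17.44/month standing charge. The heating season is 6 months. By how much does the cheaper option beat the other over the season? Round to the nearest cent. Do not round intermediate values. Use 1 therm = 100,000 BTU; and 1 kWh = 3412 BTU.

Heat load = 229 therm × 100,000 = 22,900,000 BTU
Gas: input = 22,900,000 / 0.907 = 25,248,071 BTU = 252.5 therm → 252.5 × €2.23 = €563.03; + 6 × €15.82 standing = €657.95
Heat pump: 22,900,000 BTU / 3412 = 6,712 kWh heat; / 2.75 = 2,441 kWh in → × €0.126 = €307.51; + 6 × €17.44 standing = €412.15
Difference = |€657.95 − €412.15| = €245.80

€245.80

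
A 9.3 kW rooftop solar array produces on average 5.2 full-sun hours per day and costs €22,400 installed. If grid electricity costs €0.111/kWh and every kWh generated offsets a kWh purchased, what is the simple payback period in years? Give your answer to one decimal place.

Daily generation = 9.3 kW × 5.2 h = 48.36 kWh
Annual generation = 48.36 × 365 = 17651 kWh
Annual savings = 17651 × €0.111 = €1,959.31
Payback = €22,400 / €1,959.31 = 11.4 years

11.4 years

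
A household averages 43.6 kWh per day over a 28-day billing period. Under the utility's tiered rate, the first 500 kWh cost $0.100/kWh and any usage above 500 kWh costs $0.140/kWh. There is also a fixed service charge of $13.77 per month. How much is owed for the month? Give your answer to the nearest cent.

Usage = 43.6 kWh/day × 28 days = 1220.8 kWh
First 500 kWh × $0.100 = $50.00
Remaining 720.8 kWh × $0.140 = $100.91
Energy charge = $150.91; + service $13.77 = $164.68

$164.68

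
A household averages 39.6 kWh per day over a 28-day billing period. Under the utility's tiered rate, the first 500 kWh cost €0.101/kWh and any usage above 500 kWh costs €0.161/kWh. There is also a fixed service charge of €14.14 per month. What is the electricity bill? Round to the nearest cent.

€162.66

Usage = 39.6 kWh/day × 28 days = 1108.8 kWh
First 500 kWh × €0.101 = €50.50
Remaining 608.8 kWh × €0.161 = €98.02
Energy charge = €148.52; + service €14.14 = €162.66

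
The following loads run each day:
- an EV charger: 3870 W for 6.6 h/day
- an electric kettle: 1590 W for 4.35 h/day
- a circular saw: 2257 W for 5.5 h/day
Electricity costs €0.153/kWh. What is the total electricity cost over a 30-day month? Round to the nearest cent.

EV charger: 3870 W × 6.6 h × 30 d = 766,260 Wh = 766.3 kWh
electric kettle: 1590 W × 4.35 h × 30 d = 207,495 Wh = 207.5 kWh
circular saw: 2257 W × 5.5 h × 30 d = 372,405 Wh = 372.4 kWh
Total energy = 766.3 + 207.5 + 372.4 = 1,346 kWh
Cost = 1,346 kWh × €0.153 = €205.96

€205.96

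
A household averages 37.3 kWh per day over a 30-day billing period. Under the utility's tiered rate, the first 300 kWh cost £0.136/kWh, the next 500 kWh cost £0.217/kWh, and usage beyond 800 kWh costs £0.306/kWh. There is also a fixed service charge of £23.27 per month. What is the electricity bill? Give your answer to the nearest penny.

£270.18

Usage = 37.3 kWh/day × 30 days = 1119 kWh
First 300 kWh × £0.136 = £40.80
Next 500 kWh × £0.217 = £108.50
Remaining 319 kWh × £0.306 = £97.61
Energy charge = £246.91; + service £23.27 = £270.18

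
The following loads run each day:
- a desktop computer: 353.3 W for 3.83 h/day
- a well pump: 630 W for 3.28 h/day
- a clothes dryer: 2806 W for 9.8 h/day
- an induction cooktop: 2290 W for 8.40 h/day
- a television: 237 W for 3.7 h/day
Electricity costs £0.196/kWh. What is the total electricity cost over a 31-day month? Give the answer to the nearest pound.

£310

desktop computer: 353.3 W × 3.83 h × 31 d = 41,947 Wh = 41.95 kWh
well pump: 630 W × 3.28 h × 31 d = 64,058 Wh = 64.06 kWh
clothes dryer: 2806 W × 9.8 h × 31 d = 852,463 Wh = 852.5 kWh
induction cooktop: 2290 W × 8.40 h × 31 d = 596,316 Wh = 596.3 kWh
television: 237 W × 3.7 h × 31 d = 27,184 Wh = 27.18 kWh
Total energy = 41.95 + 64.06 + 852.5 + 596.3 + 27.18 = 1,582 kWh
Cost = 1,582 kWh × £0.196 = £310.07 ≈ £310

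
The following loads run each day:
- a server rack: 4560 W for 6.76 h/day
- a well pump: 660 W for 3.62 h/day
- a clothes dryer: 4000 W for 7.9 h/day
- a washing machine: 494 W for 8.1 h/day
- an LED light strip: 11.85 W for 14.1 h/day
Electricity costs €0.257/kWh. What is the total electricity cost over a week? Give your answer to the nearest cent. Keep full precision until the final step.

€124.10

server rack: 4560 W × 6.76 h × 7 d = 215,779 Wh = 215.8 kWh
well pump: 660 W × 3.62 h × 7 d = 16,724 Wh = 16.72 kWh
clothes dryer: 4000 W × 7.9 h × 7 d = 221,200 Wh = 221.2 kWh
washing machine: 494 W × 8.1 h × 7 d = 28,010 Wh = 28.01 kWh
LED light strip: 11.85 W × 14.1 h × 7 d = 1,170 Wh = 1.17 kWh
Total energy = 215.8 + 16.72 + 221.2 + 28.01 + 1.17 = 482.9 kWh
Cost = 482.9 kWh × €0.257 = €124.10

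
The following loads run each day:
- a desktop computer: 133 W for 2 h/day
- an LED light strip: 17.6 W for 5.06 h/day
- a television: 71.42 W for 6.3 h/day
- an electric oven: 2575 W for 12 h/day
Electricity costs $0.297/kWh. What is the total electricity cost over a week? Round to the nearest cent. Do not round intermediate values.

$65.91

desktop computer: 133 W × 2 h × 7 d = 1,862 Wh = 1.862 kWh
LED light strip: 17.6 W × 5.06 h × 7 d = 623 Wh = 0.6234 kWh
television: 71.42 W × 6.3 h × 7 d = 3,150 Wh = 3.15 kWh
electric oven: 2575 W × 12 h × 7 d = 216,300 Wh = 216.3 kWh
Total energy = 1.862 + 0.6234 + 3.15 + 216.3 = 221.9 kWh
Cost = 221.9 kWh × $0.297 = $65.91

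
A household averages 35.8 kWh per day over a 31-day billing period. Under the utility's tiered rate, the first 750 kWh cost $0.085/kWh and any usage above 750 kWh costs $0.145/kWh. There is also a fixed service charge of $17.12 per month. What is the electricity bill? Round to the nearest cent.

Usage = 35.8 kWh/day × 31 days = 1109.8 kWh
First 750 kWh × $0.085 = $63.75
Remaining 359.8 kWh × $0.145 = $52.17
Energy charge = $115.92; + service $17.12 = $133.04

$133.04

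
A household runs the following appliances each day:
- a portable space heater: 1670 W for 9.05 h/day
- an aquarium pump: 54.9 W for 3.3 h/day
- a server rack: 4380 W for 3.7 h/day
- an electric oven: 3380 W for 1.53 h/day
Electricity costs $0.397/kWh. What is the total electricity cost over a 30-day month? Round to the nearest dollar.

$437

portable space heater: 1670 W × 9.05 h × 30 d = 453,405 Wh = 453.4 kWh
aquarium pump: 54.9 W × 3.3 h × 30 d = 5,435 Wh = 5.435 kWh
server rack: 4380 W × 3.7 h × 30 d = 486,180 Wh = 486.2 kWh
electric oven: 3380 W × 1.53 h × 30 d = 155,142 Wh = 155.1 kWh
Total energy = 453.4 + 5.435 + 486.2 + 155.1 = 1,100 kWh
Cost = 1,100 kWh × $0.397 = $436.76 ≈ $437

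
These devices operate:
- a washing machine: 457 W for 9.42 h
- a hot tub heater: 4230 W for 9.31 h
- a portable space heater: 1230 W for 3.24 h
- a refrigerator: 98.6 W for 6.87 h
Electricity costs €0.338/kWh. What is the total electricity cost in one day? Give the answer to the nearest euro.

€16

washing machine: 457 W × 9.42 h = 4,305 Wh = 4.305 kWh
hot tub heater: 4230 W × 9.31 h = 39,381 Wh = 39.38 kWh
portable space heater: 1230 W × 3.24 h = 3,985 Wh = 3.985 kWh
refrigerator: 98.6 W × 6.87 h = 677 Wh = 0.6774 kWh
Total energy = 4.305 + 39.38 + 3.985 + 0.6774 = 48.35 kWh
Cost = 48.35 kWh × €0.338 = €16.34 ≈ €16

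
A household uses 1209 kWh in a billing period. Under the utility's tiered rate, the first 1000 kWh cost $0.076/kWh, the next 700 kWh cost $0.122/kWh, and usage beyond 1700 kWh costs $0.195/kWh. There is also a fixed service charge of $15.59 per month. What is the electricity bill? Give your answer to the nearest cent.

First 1000 kWh × $0.076 = $76.00
Next 209 kWh × $0.122 = $25.50
Remaining tier: 0 kWh (not reached)
Energy charge = $101.50; + service $15.59 = $117.09

$117.09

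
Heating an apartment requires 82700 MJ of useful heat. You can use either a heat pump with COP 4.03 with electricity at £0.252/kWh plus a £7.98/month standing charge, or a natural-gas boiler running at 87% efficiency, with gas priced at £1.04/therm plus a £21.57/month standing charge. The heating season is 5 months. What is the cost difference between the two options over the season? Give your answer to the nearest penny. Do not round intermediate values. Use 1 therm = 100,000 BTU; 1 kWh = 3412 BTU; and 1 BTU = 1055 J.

Heat load = 82700 MJ = 82,700,000,000 J / 1055 = 78,388,626 BTU
Gas: input = 78,388,626 / 0.87 = 90,101,868 BTU = 901 therm → 901 × £1.04 = £937.06; + 5 × £21.57 standing = £1,044.91
Heat pump: 78,388,626 BTU / 3412 = 22,970 kWh heat; / 4.03 = 5,701 kWh in → × £0.252 = £1,436.61; + 5 × £7.98 standing = £1,476.51
Difference = |£1,044.91 − £1,476.51| = £431.60

£431.60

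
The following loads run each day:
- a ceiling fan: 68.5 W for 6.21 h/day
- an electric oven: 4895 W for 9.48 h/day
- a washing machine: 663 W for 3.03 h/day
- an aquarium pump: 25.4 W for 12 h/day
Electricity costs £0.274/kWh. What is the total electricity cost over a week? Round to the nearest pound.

£94

ceiling fan: 68.5 W × 6.21 h × 7 d = 2,978 Wh = 2.978 kWh
electric oven: 4895 W × 9.48 h × 7 d = 324,832 Wh = 324.8 kWh
washing machine: 663 W × 3.03 h × 7 d = 14,062 Wh = 14.06 kWh
aquarium pump: 25.4 W × 12 h × 7 d = 2,134 Wh = 2.134 kWh
Total energy = 2.978 + 324.8 + 14.06 + 2.134 = 344 kWh
Cost = 344 kWh × £0.274 = £94.26 ≈ £94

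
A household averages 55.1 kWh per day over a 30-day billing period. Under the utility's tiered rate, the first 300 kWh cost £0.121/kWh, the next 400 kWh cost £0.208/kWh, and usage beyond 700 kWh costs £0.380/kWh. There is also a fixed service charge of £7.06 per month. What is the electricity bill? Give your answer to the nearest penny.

£488.70

Usage = 55.1 kWh/day × 30 days = 1653 kWh
First 300 kWh × £0.121 = £36.30
Next 400 kWh × £0.208 = £83.20
Remaining 953 kWh × £0.380 = £362.14
Energy charge = £481.64; + service £7.06 = £488.70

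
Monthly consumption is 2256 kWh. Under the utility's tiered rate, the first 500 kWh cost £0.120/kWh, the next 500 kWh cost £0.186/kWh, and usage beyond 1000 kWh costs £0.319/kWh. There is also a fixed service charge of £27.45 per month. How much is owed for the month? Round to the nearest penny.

£581.11

First 500 kWh × £0.120 = £60.00
Next 500 kWh × £0.186 = £93.00
Remaining 1256 kWh × £0.319 = £400.66
Energy charge = £553.66; + service £27.45 = £581.11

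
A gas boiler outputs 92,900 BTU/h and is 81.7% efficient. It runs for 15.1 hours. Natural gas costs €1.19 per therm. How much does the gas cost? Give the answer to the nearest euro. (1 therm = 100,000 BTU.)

Heat delivered = 92,900 BTU/h × 15.1 h = 1,402,790 BTU
Gas input = 1,402,790 / 0.817 = 1,717,001 BTU
= 1,717,001 / 100,000 = 17.17 therm
Cost = 17.17 × €1.19/therm = €20.43 ≈ €20

€20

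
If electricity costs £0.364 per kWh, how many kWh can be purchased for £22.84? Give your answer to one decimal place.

£22.84 / £0.364 per kWh = 62.75 kWh

62.7 kWh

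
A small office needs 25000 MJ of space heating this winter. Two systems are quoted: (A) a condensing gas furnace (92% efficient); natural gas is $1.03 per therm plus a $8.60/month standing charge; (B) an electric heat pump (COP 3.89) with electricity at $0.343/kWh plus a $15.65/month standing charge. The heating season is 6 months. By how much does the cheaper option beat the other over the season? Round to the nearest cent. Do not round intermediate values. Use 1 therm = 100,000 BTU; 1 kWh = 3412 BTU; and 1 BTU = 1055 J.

$389.38

Heat load = 25000 MJ = 25,000,000,000 J / 1055 = 23,696,682 BTU
Gas: input = 23,696,682 / 0.92 = 25,757,264 BTU = 257.6 therm → 257.6 × $1.03 = $265.30; + 6 × $8.60 standing = $316.90
Heat pump: 23,696,682 BTU / 3412 = 6,945 kWh heat; / 3.89 = 1,785 kWh in → × $0.343 = $612.38; + 6 × $15.65 standing = $706.28
Difference = |$316.90 − $706.28| = $389.38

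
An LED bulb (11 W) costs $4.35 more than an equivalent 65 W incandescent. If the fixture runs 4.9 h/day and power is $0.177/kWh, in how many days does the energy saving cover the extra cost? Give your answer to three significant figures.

92.9 days

Power saved = 65 − 11 = 54 W
Daily energy saved = 54 W × 4.9 h = 264.6 Wh = 0.2646 kWh
Daily savings = 0.2646 × $0.177 = $0.0468
Payback = $4.35 / $0.0468 per day = 92.88 days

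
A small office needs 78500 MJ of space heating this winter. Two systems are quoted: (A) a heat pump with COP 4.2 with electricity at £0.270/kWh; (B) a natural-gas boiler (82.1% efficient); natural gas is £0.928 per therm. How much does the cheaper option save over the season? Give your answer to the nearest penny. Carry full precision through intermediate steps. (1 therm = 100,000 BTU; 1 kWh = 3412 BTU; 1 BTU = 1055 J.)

Heat load = 78500 MJ = 78,500,000,000 J / 1055 = 74,407,583 BTU
Gas: input = 74,407,583 / 0.821 = 90,630,430 BTU = 906.3 therm → 906.3 × £0.928 = £841.05
Heat pump: 74,407,583 BTU / 3412 = 21,810 kWh heat; / 4.2 = 5,192 kWh in → × £0.270 = £1,401.92
Difference = |£841.05 − £1,401.92| = £560.87

£560.87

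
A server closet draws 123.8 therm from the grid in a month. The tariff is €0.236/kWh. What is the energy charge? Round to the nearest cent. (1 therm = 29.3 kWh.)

€856.05

123.8 therm × (29.3 kWh/therm) = 3,627 kWh
Cost = 3,627 kWh × €0.236/kWh = €856.05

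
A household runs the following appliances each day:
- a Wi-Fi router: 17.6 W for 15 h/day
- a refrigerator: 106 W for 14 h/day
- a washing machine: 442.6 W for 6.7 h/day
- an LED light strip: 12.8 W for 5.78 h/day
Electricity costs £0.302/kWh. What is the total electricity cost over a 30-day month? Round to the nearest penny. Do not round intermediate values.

Wi-Fi router: 17.6 W × 15 h × 30 d = 7,920 Wh = 7.92 kWh
refrigerator: 106 W × 14 h × 30 d = 44,520 Wh = 44.52 kWh
washing machine: 442.6 W × 6.7 h × 30 d = 88,963 Wh = 88.96 kWh
LED light strip: 12.8 W × 5.78 h × 30 d = 2,220 Wh = 2.22 kWh
Total energy = 7.92 + 44.52 + 88.96 + 2.22 = 143.6 kWh
Cost = 143.6 kWh × £0.302 = £43.37

£43.37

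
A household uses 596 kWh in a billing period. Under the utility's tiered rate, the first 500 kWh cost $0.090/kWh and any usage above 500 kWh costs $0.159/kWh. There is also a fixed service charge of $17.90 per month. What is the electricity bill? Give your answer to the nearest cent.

First 500 kWh × $0.090 = $45.00
Remaining 96 kWh × $0.159 = $15.26
Energy charge = $60.26; + service $17.90 = $78.16

$78.16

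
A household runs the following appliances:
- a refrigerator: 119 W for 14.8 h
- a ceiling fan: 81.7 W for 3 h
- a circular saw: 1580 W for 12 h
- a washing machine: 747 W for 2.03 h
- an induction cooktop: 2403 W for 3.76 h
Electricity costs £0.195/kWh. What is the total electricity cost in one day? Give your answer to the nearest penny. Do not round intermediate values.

refrigerator: 119 W × 14.8 h = 1,761 Wh = 1.761 kWh
ceiling fan: 81.7 W × 3 h = 245 Wh = 0.2451 kWh
circular saw: 1580 W × 12 h = 18,960 Wh = 18.96 kWh
washing machine: 747 W × 2.03 h = 1,516 Wh = 1.516 kWh
induction cooktop: 2403 W × 3.76 h = 9,035 Wh = 9.035 kWh
Total energy = 1.761 + 0.2451 + 18.96 + 1.516 + 9.035 = 31.52 kWh
Cost = 31.52 kWh × £0.195 = £6.15

£6.15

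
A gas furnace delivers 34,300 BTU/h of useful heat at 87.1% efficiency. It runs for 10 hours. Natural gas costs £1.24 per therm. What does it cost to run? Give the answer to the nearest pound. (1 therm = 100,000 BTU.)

Heat delivered = 34,300 BTU/h × 10 h = 343,000 BTU
Gas input = 343,000 / 0.871 = 393,800 BTU
= 393,800 / 100,000 = 3.938 therm
Cost = 3.938 × £1.24/therm = £4.88 ≈ £5

£5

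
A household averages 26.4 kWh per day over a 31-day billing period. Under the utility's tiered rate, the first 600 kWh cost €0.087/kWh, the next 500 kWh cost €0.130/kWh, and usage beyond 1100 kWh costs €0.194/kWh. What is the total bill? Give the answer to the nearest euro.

Usage = 26.4 kWh/day × 31 days = 818.4 kWh
First 600 kWh × €0.087 = €52.20
Next 218.4 kWh × €0.130 = €28.39
Remaining tier: 0 kWh (not reached)
Total = €80.59 ≈ €81

€81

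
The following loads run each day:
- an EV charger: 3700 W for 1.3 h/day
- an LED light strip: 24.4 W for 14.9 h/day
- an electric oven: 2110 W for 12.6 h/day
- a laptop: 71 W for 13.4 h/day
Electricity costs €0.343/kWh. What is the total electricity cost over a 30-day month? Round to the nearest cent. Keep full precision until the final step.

EV charger: 3700 W × 1.3 h × 30 d = 144,300 Wh = 144.3 kWh
LED light strip: 24.4 W × 14.9 h × 30 d = 10,907 Wh = 10.91 kWh
electric oven: 2110 W × 12.6 h × 30 d = 797,580 Wh = 797.6 kWh
laptop: 71 W × 13.4 h × 30 d = 28,542 Wh = 28.54 kWh
Total energy = 144.3 + 10.91 + 797.6 + 28.54 = 981.3 kWh
Cost = 981.3 kWh × €0.343 = €336.60

€336.60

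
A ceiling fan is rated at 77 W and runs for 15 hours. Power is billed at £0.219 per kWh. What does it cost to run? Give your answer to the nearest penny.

£0.25

Energy = 77 W × 15 h = 1,155 Wh = 1.155 kWh
Cost = 1.155 kWh × £0.219/kWh = £0.25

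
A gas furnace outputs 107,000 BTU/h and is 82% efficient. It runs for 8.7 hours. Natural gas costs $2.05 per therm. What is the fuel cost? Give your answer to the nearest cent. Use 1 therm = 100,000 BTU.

$23.27

Heat delivered = 107,000 BTU/h × 8.7 h = 930,900 BTU
Gas input = 930,900 / 0.82 = 1,135,244 BTU
= 1,135,244 / 100,000 = 11.35 therm
Cost = 11.35 × $2.05/therm = $23.27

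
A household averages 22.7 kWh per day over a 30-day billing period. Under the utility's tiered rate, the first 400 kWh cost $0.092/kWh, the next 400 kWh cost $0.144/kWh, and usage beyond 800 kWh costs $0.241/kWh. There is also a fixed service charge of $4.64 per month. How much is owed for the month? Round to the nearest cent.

$81.90

Usage = 22.7 kWh/day × 30 days = 681 kWh
First 400 kWh × $0.092 = $36.80
Next 281 kWh × $0.144 = $40.46
Remaining tier: 0 kWh (not reached)
Energy charge = $77.26; + service $4.64 = $81.90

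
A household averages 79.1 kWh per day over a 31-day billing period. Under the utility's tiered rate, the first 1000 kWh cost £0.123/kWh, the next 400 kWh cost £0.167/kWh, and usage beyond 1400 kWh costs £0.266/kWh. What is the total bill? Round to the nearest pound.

Usage = 79.1 kWh/day × 31 days = 2452.1 kWh
First 1000 kWh × £0.123 = £123.00
Next 400 kWh × £0.167 = £66.80
Remaining 1052.1 kWh × £0.266 = £279.86
Total = £469.66 ≈ £470

£470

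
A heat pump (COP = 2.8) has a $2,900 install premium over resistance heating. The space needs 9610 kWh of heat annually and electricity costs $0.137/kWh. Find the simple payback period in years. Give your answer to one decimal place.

3.4 years

Resistance: 9610 kWh × $0.137 = $1,316.57/yr
Heat pump: 9610 / 2.8 = 3432 kWh in → × $0.137 = $470.20/yr
Annual savings = $846.37
Payback = $2,900 / $846.37 = 3.43 years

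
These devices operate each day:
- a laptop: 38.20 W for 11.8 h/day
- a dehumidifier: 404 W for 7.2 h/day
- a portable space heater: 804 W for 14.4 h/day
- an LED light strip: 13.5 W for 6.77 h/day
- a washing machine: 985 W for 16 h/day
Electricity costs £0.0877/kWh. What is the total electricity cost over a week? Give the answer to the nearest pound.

laptop: 38.20 W × 11.8 h × 7 d = 3,155 Wh = 3.155 kWh
dehumidifier: 404 W × 7.2 h × 7 d = 20,362 Wh = 20.36 kWh
portable space heater: 804 W × 14.4 h × 7 d = 81,043 Wh = 81.04 kWh
LED light strip: 13.5 W × 6.77 h × 7 d = 640 Wh = 0.6398 kWh
washing machine: 985 W × 16 h × 7 d = 110,320 Wh = 110.3 kWh
Total energy = 3.155 + 20.36 + 81.04 + 0.6398 + 110.3 = 215.5 kWh
Cost = 215.5 kWh × £0.0877 = £18.90 ≈ £19

£19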